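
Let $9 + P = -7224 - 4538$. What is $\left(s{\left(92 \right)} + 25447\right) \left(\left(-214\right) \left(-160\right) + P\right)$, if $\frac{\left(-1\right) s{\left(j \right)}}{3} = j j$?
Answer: $1235795$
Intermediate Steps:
$P = -11771$ ($P = -9 - 11762 = -11771$)
$s{\left(j \right)} = - 3 j^{2}$ ($s{\left(j \right)} = - 3 j j = - 3 j^{2}$)
$\left(s{\left(92 \right)} + 25447\right) \left(\left(-214\right) \left(-160\right) + P\right) = \left(- 3 \cdot 92^{2} + 25447\right) \left(\left(-214\right) \left(-160\right) - 11771\right) = \left(\left(-3\right) 8464 + 25447\right) \left(34240 - 11771\right) = \left(-25392 + 25447\right) 22469 = 55 \cdot 22469 = 1235795$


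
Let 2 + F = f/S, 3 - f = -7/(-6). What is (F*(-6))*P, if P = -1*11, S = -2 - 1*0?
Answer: -385/2 ≈ -192.50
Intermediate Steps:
S = -2 (S = -2 + 0 = -2)
f = 11/6 (f = 3 - (-7)/(-6) = 3 - (-7)*(-1)/6 = 3 - 1*7/6 = 3 - 7/6 = 11/6 ≈ 1.8333)
P = -11
F = -35/12 (F = -2 + (11/6)/(-2) = -2 + (11/6)*(-½) = -2 - 11/12 = -35/12 ≈ -2.9167)
(F*(-6))*P = -35/12*(-6)*(-11) = (35/2)*(-11) = -385/2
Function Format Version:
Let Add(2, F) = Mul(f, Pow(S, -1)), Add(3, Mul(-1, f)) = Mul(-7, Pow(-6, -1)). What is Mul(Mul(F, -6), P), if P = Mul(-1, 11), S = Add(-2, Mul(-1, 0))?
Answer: Rational(-385, 2) ≈ -192.50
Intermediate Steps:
S = -2 (S = Add(-2, 0) = -2)
f = Rational(11, 6) (f = Add(3, Mul(-1, Mul(-7, Pow(-6, -1)))) = Add(3, Mul(-1, Mul(-7, Rational(-1, 6)))) = Add(3, Mul(-1, Rational(7, 6))) = Add(3, Rational(-7, 6)) = Rational(11, 6) ≈ 1.8333)
P = -11
F = Rational(-35, 12) (F = Add(-2, Mul(Rational(11, 6), Pow(-2, -1))) = Add(-2, Mul(Rational(11, 6), Rational(-1, 2))) = Add(-2, Rational(-11, 12)) = Rational(-35, 12) ≈ -2.9167)
Mul(Mul(F, -6), P) = Mul(Mul(Rational(-35, 12), -6), -11) = Mul(Rational(35, 2), -11) = Rational(-385, 2)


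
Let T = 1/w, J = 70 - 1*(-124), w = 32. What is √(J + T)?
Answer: √12418/8 ≈ 13.930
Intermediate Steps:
J = 194 (J = 70 + 124 = 194)
T = 1/32 ≈ 0.031250
√(J + T) = √(194 + 1/32) = √(6209/32) = √12418/8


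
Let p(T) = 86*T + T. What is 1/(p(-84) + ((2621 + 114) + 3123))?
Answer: -1/1450 ≈ -0.00068966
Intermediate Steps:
p(T) = 87*T
1/(p(-84) + ((2621 + 114) + 3123)) = 1/(87*(-84) + ((2621 + 114) + 3123)) = 1/(-7308 + (2735 + 3123)) = 1/(-7308 + 5858) = 1/(-1450) = -1/1450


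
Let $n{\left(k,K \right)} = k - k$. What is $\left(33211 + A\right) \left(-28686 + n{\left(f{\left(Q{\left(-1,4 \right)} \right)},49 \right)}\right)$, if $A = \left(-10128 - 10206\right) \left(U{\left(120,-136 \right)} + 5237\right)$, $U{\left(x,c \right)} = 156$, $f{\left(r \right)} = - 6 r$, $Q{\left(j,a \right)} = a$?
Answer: $3144790270986$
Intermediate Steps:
$n{\left(k,K \right)} = 0$
$A = -109661262$ ($A = \left(-10128 - 10206\right) \left(156 + 5237\right) = \left(-20334\right) 5393 = -109661262$)
$\left(33211 + A\right) \left(-28686 + n{\left(f{\left(Q{\left(-1,4 \right)} \right)},49 \right)}\right) = \left(33211 - 109661262\right) \left(-28686 + 0\right) = \left(-109628051\right) \left(-28686\right) = 3144790270986$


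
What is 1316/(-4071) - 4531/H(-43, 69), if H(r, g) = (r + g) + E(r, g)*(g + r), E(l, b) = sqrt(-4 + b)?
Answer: 16255877/6774144 - 4531*sqrt(65)/1664 ≈ -19.553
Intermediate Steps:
H(r, g) = g + r + sqrt(-4 + g)*(g + r) (H(r, g) = (r + g) + sqrt(-4 + g)*(g + r) = (g + r) + sqrt(-4 + g)*(g + r) = g + r + sqrt(-4 + g)*(g + r))
1316/(-4071) - 4531/H(-43, 69) = 1316/(-4071) - 4531/(69 - 43 + 69*sqrt(-4 + 69) - 43*sqrt(-4 + 69)) = 1316*(-1/4071) - 4531/(69 - 43 + 69*sqrt(65) - 43*sqrt(65)) = -1316/4071 - 4531/(26 + 26*sqrt(65))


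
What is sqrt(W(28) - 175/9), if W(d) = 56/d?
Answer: I*sqrt(157)/3 ≈ 4.1767*I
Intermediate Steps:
sqrt(W(28) - 175/9) = sqrt(56/28 - 175/9) = sqrt(56*(1/28) - 175*1/9) = sqrt(2 - 175/9) = sqrt(-157/9) = I*sqrt(157)/3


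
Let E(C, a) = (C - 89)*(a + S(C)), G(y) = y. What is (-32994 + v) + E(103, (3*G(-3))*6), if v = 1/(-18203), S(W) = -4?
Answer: -615370619/18203 ≈ -33806.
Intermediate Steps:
v = -1/18203 ≈ -5.4936e-5
E(C, a) = (-89 + C)*(-4 + a) (E(C, a) = (C - 89)*(a - 4) = (-89 + C)*(-4 + a))
(-32994 + v) + E(103, (3*G(-3))*6) = (-32994 - 1/18203) + (356 - 89*3*(-3)*6 - 4*103 + 103*((3*(-3))*6)) = -600589783/18203 + (356 - (-801)*6 - 412 + 103*(-9*6)) = -600589783/18203 + (356 - 89*(-54) - 412 + 103*(-54)) = -600589783/18203 + (356 + 4806 - 412 - 5562) = -600589783/18203 - 812 = -615370619/18203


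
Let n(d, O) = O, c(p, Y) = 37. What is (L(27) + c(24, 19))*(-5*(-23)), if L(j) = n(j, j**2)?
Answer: 88090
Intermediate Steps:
L(j) = j**2
(L(27) + c(24, 19))*(-5*(-23)) = (27**2 + 37)*(-5*(-23)) = (729 + 37)*115 = 766*115 = 88090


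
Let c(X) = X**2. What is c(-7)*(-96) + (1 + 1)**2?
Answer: -4700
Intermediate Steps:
c(-7)*(-96) + (1 + 1)**2 = (-7)**2*(-96) + (1 + 1)**2 = 49*(-96) + 2**2 = -4704 + 4 = -4700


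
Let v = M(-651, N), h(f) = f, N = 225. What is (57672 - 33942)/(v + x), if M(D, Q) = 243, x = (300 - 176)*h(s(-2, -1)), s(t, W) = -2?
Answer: -4746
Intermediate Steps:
x = -248 (x = (300 - 176)*(-2) = 124*(-2) = -248)
v = 243
(57672 - 33942)/(v + x) = (57672 - 33942)/(243 - 248) = 23730/(-5) = 23730*(-1/5) = -4746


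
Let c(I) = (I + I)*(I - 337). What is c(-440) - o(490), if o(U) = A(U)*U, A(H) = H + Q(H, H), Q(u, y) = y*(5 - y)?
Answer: 116892160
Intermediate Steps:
A(H) = H + H*(5 - H)
c(I) = 2*I*(-337 + I) (c(I) = (2*I)*(-337 + I) = 2*I*(-337 + I))
o(U) = U**2*(6 - U) (o(U) = (U*(6 - U))*U = U**2*(6 - U))
c(-440) - o(490) = 2*(-440)*(-337 - 440) - 490**2*(6 - 1*490) = 2*(-440)*(-777) - 240100*(6 - 490) = 683760 - 240100*(-484) = 683760 - 1*(-116208400) = 683760 + 116208400 = 116892160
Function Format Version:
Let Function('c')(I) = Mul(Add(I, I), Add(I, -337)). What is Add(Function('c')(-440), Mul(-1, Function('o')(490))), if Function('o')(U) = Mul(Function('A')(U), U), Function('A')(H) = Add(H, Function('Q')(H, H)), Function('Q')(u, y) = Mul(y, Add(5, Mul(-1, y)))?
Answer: 116892160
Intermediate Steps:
Function('A')(H) = Add(H, Mul(H, Add(5, Mul(-1, H))))
Function('c')(I) = Mul(2, I, Add(-337, I)) (Function('c')(I) = Mul(Mul(2, I), Add(-337, I)) = Mul(2, I, Add(-337, I)))
Function('o')(U) = Mul(Pow(U, 2), Add(6, Mul(-1, U))) (Function('o')(U) = Mul(Mul(U, Add(6, Mul(-1, U))), U) = Mul(Pow(U, 2), Add(6, Mul(-1, U))))
Add(Function('c')(-440), Mul(-1, Function('o')(490))) = Add(Mul(2, -440, Add(-337, -440)), Mul(-1, Mul(Pow(490, 2), Add(6, Mul(-1, 490))))) = Add(Mul(2, -440, -777), Mul(-1, Mul(240100, Add(6, -490)))) = Add(683760, Mul(-1, Mul(240100, -484))) = Add(683760, Mul(-1, -116208400)) = Add(683760, 116208400) = 116892160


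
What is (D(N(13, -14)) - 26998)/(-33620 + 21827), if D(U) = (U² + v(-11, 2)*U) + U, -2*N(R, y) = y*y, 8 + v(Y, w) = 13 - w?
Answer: 17786/11793 ≈ 1.5082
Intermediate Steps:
v(Y, w) = 5 - w (v(Y, w) = -8 + (13 - w) = 5 - w)
N(R, y) = -y²/2 (N(R, y) = -y*y/2 = -y²/2)
D(U) = U² + 4*U (D(U) = (U² + (5 - 1*2)*U) + U = (U² + (5 - 2)*U) + U = (U² + 3*U) + U = U² + 4*U)
(D(N(13, -14)) - 26998)/(-33620 + 21827) = ((-½*(-14)²)*(4 - ½*(-14)²) - 26998)/(-33620 + 21827) = ((-½*196)*(4 - ½*196) - 26998)/(-11793) = (-98*(4 - 98) - 26998)*(-1/11793) = (-98*(-94) - 26998)*(-1/11793) = (9212 - 26998)*(-1/11793) = -17786*(-1/11793) = 17786/11793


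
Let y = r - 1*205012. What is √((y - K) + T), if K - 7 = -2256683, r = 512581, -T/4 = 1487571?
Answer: I*√3386039 ≈ 1840.1*I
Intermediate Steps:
T = -5950284 (T = -4*1487571 = -5950284)
K = -2256676 (K = 7 - 2256683 = -2256676)
y = 307569 (y = 512581 - 1*205012 = 512581 - 205012 = 307569)
√((y - K) + T) = √((307569 - 1*(-2256676)) - 5950284) = √((307569 + 2256676) - 5950284) = √(2564245 - 5950284) = √(-3386039) = I*√3386039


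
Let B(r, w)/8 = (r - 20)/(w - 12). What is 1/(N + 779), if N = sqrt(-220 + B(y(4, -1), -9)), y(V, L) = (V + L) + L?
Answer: 5453/4249379 - 2*I*sqrt(2611)/4249379 ≈ 0.0012832 - 2.405e-5*I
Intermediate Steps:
y(V, L) = V + 2*L (y(V, L) = (L + V) + L = V + 2*L)
B(r, w) = 8*(-20 + r)/(-12 + w) (B(r, w) = 8*((r - 20)/(w - 12)) = 8*((-20 + r)/(-12 + w)) = 8*(-20 + r)/(-12 + w))
N = 2*I*sqrt(2611)/7 (N = sqrt(-220 + 8*(-20 + (4 + 2*(-1)))/(-12 - 9)) = sqrt(-220 + 8*(-20 + (4 - 2))/(-21)) = sqrt(-220 + 8*(-1/21)*(-20 + 2)) = sqrt(-220 + 8*(-1/21)*(-18)) = sqrt(-220 + 48/7) = sqrt(-1492/7) = 2*I*sqrt(2611)/7 ≈ 14.599*I)
1/(N + 779) = 1/(2*I*sqrt(2611)/7 + 779) = 1/(779 + 2*I*sqrt(2611)/7)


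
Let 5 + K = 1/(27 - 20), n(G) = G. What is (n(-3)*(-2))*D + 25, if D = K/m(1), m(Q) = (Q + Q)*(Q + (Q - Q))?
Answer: 73/7 ≈ 10.429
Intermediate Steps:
m(Q) = 2*Q**2 (m(Q) = (2*Q)*(Q + 0) = (2*Q)*Q = 2*Q**2)
K = -34/7 (K = -5 + 1/(27 - 20) = -5 + 1/7 = -34/7 ≈ -4.8571)
D = -17/7 (D = -34/(7*(2*1**2)) = -34/(7*(2*1)) = -34/7/2 = -34/7*1/2 = -17/7 ≈ -2.4286)
(n(-3)*(-2))*D + 25 = -3*(-2)*(-17/7) + 25 = 6*(-17/7) + 25 = -102/7 + 25 = 73/7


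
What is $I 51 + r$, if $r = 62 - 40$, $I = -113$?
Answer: $-5741$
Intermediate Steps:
$r = 22$ ($r = 62 - 40 = 22$)
$I 51 + r = \left(-113\right) 51 + 22 = -5763 + 22 = -5741$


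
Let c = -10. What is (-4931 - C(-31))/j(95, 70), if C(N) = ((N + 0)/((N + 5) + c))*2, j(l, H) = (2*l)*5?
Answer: -88789/17100 ≈ -5.1923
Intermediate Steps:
j(l, H) = 10*l
C(N) = 2*N/(-5 + N) (C(N) = ((N + 0)/((N + 5) - 10))*2 = (N/((5 + N) - 10))*2 = (N/(-5 + N))*2 = 2*N/(-5 + N))
(-4931 - C(-31))/j(95, 70) = (-4931 - 2*(-31)/(-5 - 31))/((10*95)) = (-4931 - 2*(-31)/(-36))/950 = (-4931 - 2*(-31)*(-1)/36)*(1/950) = (-4931 - 1*31/18)*(1/950) = (-4931 - 31/18)*(1/950) = -88789/18*1/950 = -88789/17100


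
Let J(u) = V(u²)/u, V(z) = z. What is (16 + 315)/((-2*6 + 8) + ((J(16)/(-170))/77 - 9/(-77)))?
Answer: -2166395/25423 ≈ -85.214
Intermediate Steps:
J(u) = u (J(u) = u²/u = u)
(16 + 315)/((-2*6 + 8) + ((J(16)/(-170))/77 - 9/(-77))) = (16 + 315)/((-2*6 + 8) + ((16/(-170))/77 - 9/(-77))) = 331/((-12 + 8) + ((16*(-1/170))*(1/77) - 9*(-1/77))) = 331/(-4 + (-8/85*1/77 + 9/77)) = 331/(-4 + (-8/6545 + 9/77)) = 331/(-4 + 757/6545) = 331/(-25423/6545) = 331*(-6545/25423) = -2166395/25423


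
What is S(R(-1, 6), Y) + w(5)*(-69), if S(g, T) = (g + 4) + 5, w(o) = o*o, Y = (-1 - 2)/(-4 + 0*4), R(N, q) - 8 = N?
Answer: -1709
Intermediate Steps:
R(N, q) = 8 + N
Y = 3/4 (Y = -3/(-4 + 0) = -3/(-4) = -3*(-1/4) = 3/4 ≈ 0.75000)
w(o) = o**2
S(g, T) = 9 + g (S(g, T) = (4 + g) + 5 = 9 + g)
S(R(-1, 6), Y) + w(5)*(-69) = (9 + (8 - 1)) + 5**2*(-69) = (9 + 7) + 25*(-69) = 16 - 1725 = -1709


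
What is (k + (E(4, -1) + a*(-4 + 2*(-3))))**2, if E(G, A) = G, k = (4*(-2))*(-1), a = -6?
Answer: 5184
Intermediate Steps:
k = 8 (k = -8*(-1) = 8)
(k + (E(4, -1) + a*(-4 + 2*(-3))))**2 = (8 + (4 - 6*(-4 + 2*(-3))))**2 = (8 + (4 - 6*(-4 - 6)))**2 = (8 + (4 - 6*(-10)))**2 = (8 + (4 + 60))**2 = (8 + 64)**2 = 72**2 = 5184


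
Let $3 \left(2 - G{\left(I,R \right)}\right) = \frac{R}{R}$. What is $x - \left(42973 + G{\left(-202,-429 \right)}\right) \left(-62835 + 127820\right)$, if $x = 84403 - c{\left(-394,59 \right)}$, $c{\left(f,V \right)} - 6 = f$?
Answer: $- \frac{8377871767}{3} \approx -2.7926 \cdot 10^{9}$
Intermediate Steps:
$c{\left(f,V \right)} = 6 + f$
$x = 84791$ ($x = 84403 - \left(6 - 394\right) = 84403 - -388 = 84403 + 388 = 84791$)
$G{\left(I,R \right)} = \frac{5}{3}$ ($G{\left(I,R \right)} = 2 - \frac{R \frac{1}{R}}{3} = 2 - \frac{1}{3} = \frac{5}{3}$)
$x - \left(42973 + G{\left(-202,-429 \right)}\right) \left(-62835 + 127820\right) = 84791 - \left(42973 + \frac{5}{3}\right) \left(-62835 + 127820\right) = 84791 - \frac{128924}{3} \cdot 64985 = 84791 - \frac{8378126140}{3} = - \frac{8377871767}{3}$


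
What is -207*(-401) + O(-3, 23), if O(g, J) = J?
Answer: 83030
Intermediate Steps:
-207*(-401) + O(-3, 23) = -207*(-401) + 23 = 83007 + 23 = 83030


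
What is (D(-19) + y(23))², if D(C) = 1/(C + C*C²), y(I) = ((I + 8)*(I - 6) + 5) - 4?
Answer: 13188395085889/47306884 ≈ 2.7878e+5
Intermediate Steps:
y(I) = 1 + (-6 + I)*(8 + I) (y(I) = ((8 + I)*(-6 + I) + 5) - 4 = ((-6 + I)*(8 + I) + 5) - 4 = (5 + (-6 + I)*(8 + I)) - 4 = 1 + (-6 + I)*(8 + I))
D(C) = 1/(C + C³)
(D(-19) + y(23))² = (1/(-19 + (-19)³) + (-47 + 23² + 2*23))² = (1/(-19 - 6859) + (-47 + 529 + 46))² = (1/(-6878) + 528)² = (-1/6878 + 528)² = (3631583/6878)² = 13188395085889/47306884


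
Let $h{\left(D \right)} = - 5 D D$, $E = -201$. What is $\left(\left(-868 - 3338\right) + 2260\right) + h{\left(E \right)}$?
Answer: $-203951$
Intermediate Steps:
$h{\left(D \right)} = - 5 D^{2}$
$\left(\left(-868 - 3338\right) + 2260\right) + h{\left(E \right)} = \left(\left(-868 - 3338\right) + 2260\right) - 5 \left(-201\right)^{2} = \left(-4206 + 2260\right) - 202005 = -1946 - 202005 = -203951$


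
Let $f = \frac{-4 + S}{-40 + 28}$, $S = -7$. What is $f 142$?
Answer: $\frac{781}{6} \approx 130.17$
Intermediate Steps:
$f = \frac{11}{12}$ ($f = \frac{-4 - 7}{-40 + 28} = - \frac{11}{-12} = \left(-11\right) \left(- \frac{1}{12}\right) = \frac{11}{12} \approx 0.91667$)
$f 142 = \frac{11}{12} \cdot 142 = \frac{781}{6}$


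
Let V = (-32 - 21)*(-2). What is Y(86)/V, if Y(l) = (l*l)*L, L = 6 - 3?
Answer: 11094/53 ≈ 209.32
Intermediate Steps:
L = 3
V = 106 (V = -53*(-2) = 106)
Y(l) = 3*l**2 (Y(l) = (l*l)*3 = l**2*3 = 3*l**2)
Y(86)/V = (3*86**2)/106 = (3*7396)*(1/106) = 22188*(1/106) = 11094/53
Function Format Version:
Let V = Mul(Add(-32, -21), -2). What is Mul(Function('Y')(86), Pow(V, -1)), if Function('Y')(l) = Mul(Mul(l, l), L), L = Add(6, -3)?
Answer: Rational(11094, 53) ≈ 209.32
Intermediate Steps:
L = 3
V = 106 (V = Mul(-53, -2) = 106)
Function('Y')(l) = Mul(3, Pow(l, 2)) (Function('Y')(l) = Mul(Mul(l, l), 3) = Mul(Pow(l, 2), 3) = Mul(3, Pow(l, 2)))
Mul(Function('Y')(86), Pow(V, -1)) = Mul(Mul(3, Pow(86, 2)), Pow(106, -1)) = Mul(Mul(3, 7396), Rational(1, 106)) = Mul(22188, Rational(1, 106)) = Rational(11094, 53)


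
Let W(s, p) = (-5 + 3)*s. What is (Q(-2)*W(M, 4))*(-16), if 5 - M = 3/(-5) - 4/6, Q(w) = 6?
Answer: 6016/5 ≈ 1203.2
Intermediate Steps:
M = 94/15 (M = 5 - (3/(-5) - 4/6) = 5 - (3*(-⅕) - 4*⅙) = 5 - (-⅗ - ⅔) = 5 - 1*(-19/15) = 5 + 19/15 = 94/15 ≈ 6.2667)
W(s, p) = -2*s
(Q(-2)*W(M, 4))*(-16) = (6*(-2*94/15))*(-16) = (6*(-188/15))*(-16) = -376/5*(-16) = 6016/5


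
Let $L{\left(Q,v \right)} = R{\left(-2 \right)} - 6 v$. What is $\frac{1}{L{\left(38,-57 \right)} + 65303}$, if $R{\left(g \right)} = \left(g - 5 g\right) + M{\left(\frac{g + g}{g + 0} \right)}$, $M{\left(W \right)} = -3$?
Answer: $\frac{1}{65650} \approx 1.5232 \cdot 10^{-5}$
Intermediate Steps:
$R{\left(g \right)} = -3 - 4 g$ ($R{\left(g \right)} = \left(g - 5 g\right) - 3 = - 4 g - 3 = -3 - 4 g$)
$L{\left(Q,v \right)} = 5 - 6 v$ ($L{\left(Q,v \right)} = \left(-3 - -8\right) - 6 v = \left(-3 + 8\right) - 6 v = 5 - 6 v$)
$\frac{1}{L{\left(38,-57 \right)} + 65303} = \frac{1}{\left(5 - -342\right) + 65303} = \frac{1}{\left(5 + 342\right) + 65303} = \frac{1}{347 + 65303} = \frac{1}{65650}$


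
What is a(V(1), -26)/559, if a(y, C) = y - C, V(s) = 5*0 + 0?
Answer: 2/43 ≈ 0.046512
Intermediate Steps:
V(s) = 0 (V(s) = 0 + 0 = 0)
a(V(1), -26)/559 = (0 - 1*(-26))/559 = (0 + 26)*(1/559) = 26*(1/559) = 2/43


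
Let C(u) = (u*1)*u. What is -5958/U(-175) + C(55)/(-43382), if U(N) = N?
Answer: 257940581/7591850 ≈ 33.976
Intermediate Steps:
C(u) = u² (C(u) = u*u = u²)
-5958/U(-175) + C(55)/(-43382) = -5958/(-175) + 55²/(-43382) = -5958*(-1/175) + 3025*(-1/43382) = 5958/175 - 3025/43382 = 257940581/7591850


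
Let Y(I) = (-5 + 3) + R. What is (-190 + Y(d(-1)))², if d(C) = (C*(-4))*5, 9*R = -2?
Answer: 2992900/81 ≈ 36949.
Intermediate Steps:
R = -2/9 (R = (⅑)*(-2) = -2/9 ≈ -0.22222)
d(C) = -20*C (d(C) = -4*C*5 = -20*C)
Y(I) = -20/9 (Y(I) = (-5 + 3) - 2/9 = -2 - 2/9 = -20/9)
(-190 + Y(d(-1)))² = (-190 - 20/9)² = (-1730/9)² = 2992900/81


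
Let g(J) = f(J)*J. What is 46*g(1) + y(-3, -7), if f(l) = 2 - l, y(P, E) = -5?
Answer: 41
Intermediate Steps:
g(J) = J*(2 - J) (g(J) = (2 - J)*J = J*(2 - J))
46*g(1) + y(-3, -7) = 46*(1*(2 - 1*1)) - 5 = 46*(1*(2 - 1)) - 5 = 46*(1*1) - 5 = 46*1 - 5 = 46 - 5 = 41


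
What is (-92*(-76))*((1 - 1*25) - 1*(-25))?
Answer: 6992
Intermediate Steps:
(-92*(-76))*((1 - 1*25) - 1*(-25)) = 6992*((1 - 25) + 25) = 6992*(-24 + 25) = 6992*1 = 6992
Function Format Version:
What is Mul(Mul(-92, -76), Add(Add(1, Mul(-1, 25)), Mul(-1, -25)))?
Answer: 6992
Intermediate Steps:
Mul(Mul(-92, -76), Add(Add(1, Mul(-1, 25)), Mul(-1, -25))) = Mul(6992, Add(Add(1, -25), 25)) = Mul(6992, Add(-24, 25)) = Mul(6992, 1) = 6992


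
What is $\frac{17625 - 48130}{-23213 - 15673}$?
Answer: $\frac{30505}{38886} \approx 0.78447$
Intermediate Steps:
$\frac{17625 - 48130}{-23213 - 15673} = - \frac{30505}{-23213 - 15673} = - \frac{30505}{-38886} = \left(-30505\right) \left(- \frac{1}{38886}\right) = \frac{30505}{38886}$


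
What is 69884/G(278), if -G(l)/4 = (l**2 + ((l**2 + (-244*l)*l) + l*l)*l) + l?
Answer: 17471/5199280822 ≈ 3.3603e-6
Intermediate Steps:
G(l) = -4*l - 4*l**2 + 968*l**3 (G(l) = -4*((l**2 + ((l**2 + (-244*l)*l) + l*l)*l) + l) = -4*((l**2 + ((l**2 - 244*l**2) + l**2)*l) + l) = -4*((l**2 + (-243*l**2 + l**2)*l) + l) = -4*((l**2 + (-242*l**2)*l) + l) = -4*((l**2 - 242*l**3) + l) = -4*(l + l**2 - 242*l**3) = -4*l - 4*l**2 + 968*l**3)
69884/G(278) = 69884/((4*278*(-1 - 1*278 + 242*278**2))) = 69884/((4*278*(-1 - 278 + 242*77284))) = 69884/((4*278*(-1 - 278 + 18702728))) = 69884/((4*278*18702449)) = 69884/20797123288 = 69884*(1/20797123288) = 17471/5199280822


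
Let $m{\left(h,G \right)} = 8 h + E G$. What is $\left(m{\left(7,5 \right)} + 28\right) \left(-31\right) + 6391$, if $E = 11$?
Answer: $2082$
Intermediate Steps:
$m{\left(h,G \right)} = 8 h + 11 G$
$\left(m{\left(7,5 \right)} + 28\right) \left(-31\right) + 6391 = \left(\left(8 \cdot 7 + 11 \cdot 5\right) + 28\right) \left(-31\right) + 6391 = \left(\left(56 + 55\right) + 28\right) \left(-31\right) + 6391 = \left(111 + 28\right) \left(-31\right) + 6391 = 139 \left(-31\right) + 6391 = -4309 + 6391 = 2082$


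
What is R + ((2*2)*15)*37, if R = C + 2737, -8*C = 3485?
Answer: 36171/8 ≈ 4521.4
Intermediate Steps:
C = -3485/8 (C = -⅛*3485 = -3485/8 ≈ -435.63)
R = 18411/8 (R = -3485/8 + 2737 = 18411/8 ≈ 2301.4)
R + ((2*2)*15)*37 = 18411/8 + ((2*2)*15)*37 = 18411/8 + (4*15)*37 = 18411/8 + 60*37 = 18411/8 + 2220 = 36171/8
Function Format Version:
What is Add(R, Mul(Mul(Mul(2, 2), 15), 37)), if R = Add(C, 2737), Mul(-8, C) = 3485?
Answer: Rational(36171, 8) ≈ 4521.4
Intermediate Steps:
C = Rational(-3485, 8) (C = Mul(Rational(-1, 8), 3485) = Rational(-3485, 8) ≈ -435.63)
R = Rational(18411, 8) (R = Add(Rational(-3485, 8), 2737) = Rational(18411, 8) ≈ 2301.4)
Add(R, Mul(Mul(Mul(2, 2), 15), 37)) = Add(Rational(18411, 8), Mul(Mul(Mul(2, 2), 15), 37)) = Add(Rational(18411, 8), Mul(Mul(4, 15), 37)) = Add(Rational(18411, 8), Mul(60, 37)) = Add(Rational(18411, 8), 2220) = Rational(36171, 8)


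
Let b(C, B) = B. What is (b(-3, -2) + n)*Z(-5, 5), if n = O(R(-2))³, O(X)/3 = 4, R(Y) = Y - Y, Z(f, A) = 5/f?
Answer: -1726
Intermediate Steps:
R(Y) = 0
O(X) = 12 (O(X) = 3*4 = 12)
n = 1728 (n = 12³ = 1728)
(b(-3, -2) + n)*Z(-5, 5) = (-2 + 1728)*(5/(-5)) = 1726*(5*(-⅕)) = 1726*(-1) = -1726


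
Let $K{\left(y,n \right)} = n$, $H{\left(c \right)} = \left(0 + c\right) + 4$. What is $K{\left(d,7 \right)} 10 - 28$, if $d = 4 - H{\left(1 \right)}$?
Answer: $42$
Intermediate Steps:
$H{\left(c \right)} = 4 + c$ ($H{\left(c \right)} = c + 4 = 4 + c$)
$d = -1$ ($d = 4 - \left(4 + 1\right) = 4 - 5 = -1$)
$K{\left(d,7 \right)} 10 - 28 = 7 \cdot 10 - 28 = 70 - 28 = 42$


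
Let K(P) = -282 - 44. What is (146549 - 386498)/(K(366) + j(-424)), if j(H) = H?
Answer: 79983/250 ≈ 319.93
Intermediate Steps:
K(P) = -326
(146549 - 386498)/(K(366) + j(-424)) = (146549 - 386498)/(-326 - 424) = -239949/(-750) = -239949*(-1/750) = 79983/250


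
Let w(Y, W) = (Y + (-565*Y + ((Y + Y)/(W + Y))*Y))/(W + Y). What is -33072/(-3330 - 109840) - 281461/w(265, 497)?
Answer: 924949058250666/643643454095 ≈ 1437.1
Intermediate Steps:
w(Y, W) = (-564*Y + 2*Y²/(W + Y))/(W + Y) (w(Y, W) = (Y + (-565*Y + ((2*Y)/(W + Y))*Y))/(W + Y) = (Y + (-565*Y + (2*Y/(W + Y))*Y))/(W + Y) = (Y + (-565*Y + 2*Y²/(W + Y)))/(W + Y) = (-564*Y + 2*Y²/(W + Y))/(W + Y))
-33072/(-3330 - 109840) - 281461/w(265, 497) = -33072/(-3330 - 109840) - 281461*(-(497 + 265)²/(530*(281*265 + 282*497))) = -33072/(-113170) - 281461*(-290322/(265*(74465 + 140154))) = -33072*(-1/113170) - 281461/((-2*265*1/580644*214619)) = 16536/56585 - 281461/(-56874035/290322) = 16536/56585 - 281461*(-290322/56874035) = 16536/56585 + 81714320442/56874035 = 924949058250666/643643454095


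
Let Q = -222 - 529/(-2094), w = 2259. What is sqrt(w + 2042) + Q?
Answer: -464339/2094 + sqrt(4301) ≈ -156.17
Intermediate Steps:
Q = -464339/2094 (Q = -222 - 529*(-1)/2094 = -222 - 1*(-529/2094) = -222 + 529/2094 = -464339/2094 ≈ -221.75)
sqrt(w + 2042) + Q = sqrt(2259 + 2042) - 464339/2094 = sqrt(4301) - 464339/2094 = -464339/2094 + sqrt(4301)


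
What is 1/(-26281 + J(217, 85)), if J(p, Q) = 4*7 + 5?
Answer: -1/26248 ≈ -3.8098e-5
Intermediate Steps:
J(p, Q) = 33 (J(p, Q) = 28 + 5 = 33)
1/(-26281 + J(217, 85)) = 1/(-26281 + 33) = 1/(-26248) = -1/26248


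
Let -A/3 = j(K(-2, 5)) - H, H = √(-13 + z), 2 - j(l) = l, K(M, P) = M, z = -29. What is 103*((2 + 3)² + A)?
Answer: 1339 + 309*I*√42 ≈ 1339.0 + 2002.5*I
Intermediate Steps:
j(l) = 2 - l
H = I*√42 (H = √(-13 - 29) = √(-42) = I*√42 ≈ 6.4807*I)
A = -12 + 3*I*√42 (A = -3*((2 - 1*(-2)) - I*√42) = -3*((2 + 2) - I*√42) = -3*(4 - I*√42) = -12 + 3*I*√42 ≈ -12.0 + 19.442*I)
103*((2 + 3)² + A) = 103*((2 + 3)² + (-12 + 3*I*√42)) = 103*(5² + (-12 + 3*I*√42)) = 103*(25 + (-12 + 3*I*√42)) = 103*(13 + 3*I*√42) = 1339 + 309*I*√42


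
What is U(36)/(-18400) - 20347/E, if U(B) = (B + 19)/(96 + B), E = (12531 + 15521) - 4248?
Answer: -224636831/262796160 ≈ -0.85479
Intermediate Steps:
E = 23804 (E = 28052 - 4248 = 23804)
U(B) = (19 + B)/(96 + B)
U(36)/(-18400) - 20347/E = ((19 + 36)/(96 + 36))/(-18400) - 20347/23804 = (55/132)*(-1/18400) - 20347*1/23804 = ((1/132)*55)*(-1/18400) - 20347/23804 = (5/12)*(-1/18400) - 20347/23804 = -1/44160 - 20347/23804 = -224636831/262796160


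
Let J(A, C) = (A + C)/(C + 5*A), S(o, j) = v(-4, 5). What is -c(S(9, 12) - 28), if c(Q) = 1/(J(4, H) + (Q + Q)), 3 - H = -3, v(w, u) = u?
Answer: 13/593 ≈ 0.021922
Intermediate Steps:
S(o, j) = 5
H = 6 (H = 3 - 1*(-3) = 3 + 3 = 6)
J(A, C) = (A + C)/(C + 5*A)
c(Q) = 1/(5/13 + 2*Q) (c(Q) = 1/((4 + 6)/(6 + 5*4) + (Q + Q)) = 1/(10/(6 + 20) + 2*Q) = 1/(10/26 + 2*Q) = 1/((1/26)*10 + 2*Q) = 1/(5/13 + 2*Q))
-c(S(9, 12) - 28) = -13/(5 + 26*(5 - 28)) = -13/(5 + 26*(-23)) = -13/(5 - 598) = -13/(-593) = -13*(-1)/593 = -1*(-13/593) = 13/593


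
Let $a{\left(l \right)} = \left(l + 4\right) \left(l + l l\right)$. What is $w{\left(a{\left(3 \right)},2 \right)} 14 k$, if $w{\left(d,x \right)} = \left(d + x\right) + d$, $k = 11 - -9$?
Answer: $47600$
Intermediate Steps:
$k = 20$ ($k = 11 + 9 = 20$)
$a{\left(l \right)} = \left(4 + l\right) \left(l + l^{2}\right)$
$w{\left(d,x \right)} = x + 2 d$
$w{\left(a{\left(3 \right)},2 \right)} 14 k = \left(2 + 2 \cdot 3 \left(4 + 3^{2} + 5 \cdot 3\right)\right) 14 \cdot 20 = \left(2 + 2 \cdot 3 \left(4 + 9 + 15\right)\right) 14 \cdot 20 = \left(2 + 2 \cdot 3 \cdot 28\right) 14 \cdot 20 = \left(2 + 2 \cdot 84\right) 14 \cdot 20 = \left(2 + 168\right) 14 \cdot 20 = 170 \cdot 14 \cdot 20 = 2380 \cdot 20 = 47600$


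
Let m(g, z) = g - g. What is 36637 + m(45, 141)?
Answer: 36637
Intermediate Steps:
m(g, z) = 0
36637 + m(45, 141) = 36637 + 0 = 36637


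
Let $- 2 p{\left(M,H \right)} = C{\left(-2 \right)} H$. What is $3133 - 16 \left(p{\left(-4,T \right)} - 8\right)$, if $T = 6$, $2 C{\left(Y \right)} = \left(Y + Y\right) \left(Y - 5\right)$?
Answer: $3933$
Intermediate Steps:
$C{\left(Y \right)} = Y \left(-5 + Y\right)$ ($C{\left(Y \right)} = \frac{\left(Y + Y\right) \left(Y - 5\right)}{2} = \frac{2 Y \left(-5 + Y\right)}{2} = Y \left(-5 + Y\right)$)
$p{\left(M,H \right)} = - 7 H$ ($p{\left(M,H \right)} = - \frac{- 2 \left(-5 - 2\right) H}{2} = - \frac{\left(-2\right) \left(-7\right) H}{2} = - \frac{14 H}{2} = - 7 H$)
$3133 - 16 \left(p{\left(-4,T \right)} - 8\right) = 3133 - 16 \left(\left(-7\right) 6 - 8\right) = 3133 - 16 \left(-42 - 8\right) = 3133 - 16 \left(-50\right) = 3133 - -800 = 3133 + 800 = 3933$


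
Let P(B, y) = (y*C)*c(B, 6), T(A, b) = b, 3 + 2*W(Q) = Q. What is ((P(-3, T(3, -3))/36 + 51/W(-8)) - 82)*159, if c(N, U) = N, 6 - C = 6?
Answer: -159636/11 ≈ -14512.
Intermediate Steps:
C = 0 (C = 6 - 1*6 = 6 - 6 = 0)
W(Q) = -3/2 + Q/2
P(B, y) = 0 (P(B, y) = (y*0)*B = 0*B = 0)
((P(-3, T(3, -3))/36 + 51/W(-8)) - 82)*159 = ((0/36 + 51/(-3/2 + (1/2)*(-8))) - 82)*159 = ((0*(1/36) + 51/(-3/2 - 4)) - 82)*159 = ((0 + 51/(-11/2)) - 82)*159 = ((0 + 51*(-2/11)) - 82)*159 = ((0 - 102/11) - 82)*159 = (-102/11 - 82)*159 = -1004/11*159 = -159636/11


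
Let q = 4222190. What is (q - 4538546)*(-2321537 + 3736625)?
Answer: -447671579328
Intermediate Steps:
(q - 4538546)*(-2321537 + 3736625) = (4222190 - 4538546)*(-2321537 + 3736625) = -316356*1415088 = -447671579328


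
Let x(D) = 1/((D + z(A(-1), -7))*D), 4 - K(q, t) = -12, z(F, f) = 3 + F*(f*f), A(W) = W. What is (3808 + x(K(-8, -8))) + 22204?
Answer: 12485759/480 ≈ 26012.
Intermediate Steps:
z(F, f) = 3 + F*f²
K(q, t) = 16 (K(q, t) = 4 - 1*(-12) = 4 + 12 = 16)
x(D) = 1/(D*(-46 + D)) (x(D) = 1/((D + (3 - 1*(-7)²))*D) = 1/((D + (3 - 1*49))*D) = 1/((D + (3 - 49))*D) = 1/((D - 46)*D) = 1/((-46 + D)*D) = 1/(D*(-46 + D)))
(3808 + x(K(-8, -8))) + 22204 = (3808 + 1/(16*(-46 + 16))) + 22204 = (3808 + (1/16)/(-30)) + 22204 = (3808 + (1/16)*(-1/30)) + 22204 = (3808 - 1/480) + 22204 = 1827839/480 + 22204 = 12485759/480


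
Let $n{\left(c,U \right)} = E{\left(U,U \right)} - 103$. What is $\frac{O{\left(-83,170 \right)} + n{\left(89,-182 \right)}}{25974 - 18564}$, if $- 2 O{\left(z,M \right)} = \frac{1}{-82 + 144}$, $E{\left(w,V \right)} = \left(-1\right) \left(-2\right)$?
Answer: $- \frac{835}{61256} \approx -0.013631$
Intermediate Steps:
$E{\left(w,V \right)} = 2$
$O{\left(z,M \right)} = - \frac{1}{124}$ ($O{\left(z,M \right)} = - \frac{1}{2 \left(-82 + 144\right)} = - \frac{1}{2 \cdot 62} = \left(- \frac{1}{2}\right) \frac{1}{62} = - \frac{1}{124}$)
$n{\left(c,U \right)} = -101$ ($n{\left(c,U \right)} = 2 - 103 = -101$)
$\frac{O{\left(-83,170 \right)} + n{\left(89,-182 \right)}}{25974 - 18564} = \frac{- \frac{1}{124} - 101}{25974 - 18564} = - \frac{12525}{124 \cdot 7410} = \left(- \frac{12525}{124}\right) \frac{1}{7410} = - \frac{835}{61256}$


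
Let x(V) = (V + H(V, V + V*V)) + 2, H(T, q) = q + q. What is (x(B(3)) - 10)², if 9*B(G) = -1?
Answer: 452929/6561 ≈ 69.034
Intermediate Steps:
B(G) = -⅑ (B(G) = (⅑)*(-1) = -⅑)
H(T, q) = 2*q
x(V) = 2 + 2*V² + 3*V (x(V) = (V + 2*(V + V*V)) + 2 = (V + 2*(V + V²)) + 2 = (V + (2*V + 2*V²)) + 2 = (2*V² + 3*V) + 2 = 2 + 2*V² + 3*V)
(x(B(3)) - 10)² = ((2 - ⅑ + 2*(-⅑)*(1 - ⅑)) - 10)² = ((2 - ⅑ + 2*(-⅑)*(8/9)) - 10)² = ((2 - ⅑ - 16/81) - 10)² = (137/81 - 10)² = (-673/81)² = 452929/6561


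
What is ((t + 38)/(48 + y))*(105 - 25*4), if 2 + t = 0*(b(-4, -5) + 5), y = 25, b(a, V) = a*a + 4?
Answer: 180/73 ≈ 2.4658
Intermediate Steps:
b(a, V) = 4 + a**2 (b(a, V) = a**2 + 4 = 4 + a**2)
t = -2 (t = -2 + 0*((4 + (-4)**2) + 5) = -2 + 0*((4 + 16) + 5) = -2 + 0*(20 + 5) = -2 + 0*25 = -2 + 0 = -2)
((t + 38)/(48 + y))*(105 - 25*4) = ((-2 + 38)/(48 + 25))*(105 - 25*4) = (36/73)*(105 - 100) = (36*(1/73))*5 = (36/73)*5 = 180/73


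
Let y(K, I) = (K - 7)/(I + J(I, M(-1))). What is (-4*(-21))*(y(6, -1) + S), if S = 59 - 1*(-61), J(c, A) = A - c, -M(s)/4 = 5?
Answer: 50421/5 ≈ 10084.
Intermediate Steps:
M(s) = -20 (M(s) = -4*5 = -20)
y(K, I) = 7/20 - K/20 (y(K, I) = (K - 7)/(I + (-20 - I)) = (-7 + K)/(-20) = (-7 + K)*(-1/20) = 7/20 - K/20)
S = 120 (S = 59 + 61 = 120)
(-4*(-21))*(y(6, -1) + S) = (-4*(-21))*((7/20 - 1/20*6) + 120) = 84*((7/20 - 3/10) + 120) = 84*(1/20 + 120) = 84*(2401/20) = 50421/5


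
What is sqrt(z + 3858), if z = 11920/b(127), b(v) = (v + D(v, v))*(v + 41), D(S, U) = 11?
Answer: sqrt(900148907)/483 ≈ 62.117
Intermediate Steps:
b(v) = (11 + v)*(41 + v) (b(v) = (v + 11)*(v + 41) = (11 + v)*(41 + v))
z = 745/1449 (z = 11920/(451 + 127**2 + 52*127) = 11920/(451 + 16129 + 6604) = 11920/23184 = 11920*(1/23184) = 745/1449 ≈ 0.51415)
sqrt(z + 3858) = sqrt(745/1449 + 3858) = sqrt(5590987/1449) = sqrt(900148907)/483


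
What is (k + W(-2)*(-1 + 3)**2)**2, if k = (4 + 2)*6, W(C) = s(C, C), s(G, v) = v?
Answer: 784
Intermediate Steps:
W(C) = C
k = 36 (k = 6*6 = 36)
(k + W(-2)*(-1 + 3)**2)**2 = (36 - 2*(-1 + 3)**2)**2 = (36 - 2*2**2)**2 = (36 - 2*4)**2 = (36 - 8)**2 = 28**2 = 784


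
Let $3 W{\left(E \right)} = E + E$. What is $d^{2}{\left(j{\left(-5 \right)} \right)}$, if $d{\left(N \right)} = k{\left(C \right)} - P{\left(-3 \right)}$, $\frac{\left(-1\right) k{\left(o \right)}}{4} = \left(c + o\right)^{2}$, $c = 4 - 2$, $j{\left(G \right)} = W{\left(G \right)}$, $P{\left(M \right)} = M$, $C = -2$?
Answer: $9$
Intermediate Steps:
$W{\left(E \right)} = \frac{2 E}{3}$ ($W{\left(E \right)} = \frac{E + E}{3} = \frac{2 E}{3}$)
$j{\left(G \right)} = \frac{2 G}{3}$
$c = 2$
$k{\left(o \right)} = - 4 \left(2 + o\right)^{2}$
$d{\left(N \right)} = 3$ ($d{\left(N \right)} = - 4 \left(2 - 2\right)^{2} - -3 = - 4 \cdot 0^{2} + 3 = \left(-4\right) 0 + 3 = 0 + 3 = 3$)
$d^{2}{\left(j{\left(-5 \right)} \right)} = 3^{2} = 9$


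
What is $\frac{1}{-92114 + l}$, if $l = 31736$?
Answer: $- \frac{1}{60378} \approx -1.6562 \cdot 10^{-5}$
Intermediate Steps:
$\frac{1}{-92114 + l} = \frac{1}{-92114 + 31736} = \frac{1}{-60378} = - \frac{1}{60378}$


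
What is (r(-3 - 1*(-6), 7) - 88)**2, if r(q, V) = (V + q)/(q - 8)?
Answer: 8100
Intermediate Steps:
r(q, V) = (V + q)/(-8 + q)
(r(-3 - 1*(-6), 7) - 88)**2 = ((7 + (-3 - 1*(-6)))/(-8 + (-3 - 1*(-6))) - 88)**2 = ((7 + (-3 + 6))/(-8 + (-3 + 6)) - 88)**2 = ((7 + 3)/(-8 + 3) - 88)**2 = (10/(-5) - 88)**2 = (-1/5*10 - 88)**2 = (-2 - 88)**2 = (-90)**2 = 8100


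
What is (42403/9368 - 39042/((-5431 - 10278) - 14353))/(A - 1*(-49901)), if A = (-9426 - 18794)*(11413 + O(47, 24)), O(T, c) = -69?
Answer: -820232221/45070282652723832 ≈ -1.8199e-8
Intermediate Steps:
A = -320127680 (A = (-9426 - 18794)*(11413 - 69) = -28220*11344 = -320127680)
(42403/9368 - 39042/((-5431 - 10278) - 14353))/(A - 1*(-49901)) = (42403/9368 - 39042/((-5431 - 10278) - 14353))/(-320127680 - 1*(-49901)) = (42403*(1/9368) - 39042/(-15709 - 14353))/(-320127680 + 49901) = (42403/9368 - 39042/(-30062))/(-320077779) = (42403/9368 - 39042*(-1/30062))*(-1/320077779) = (42403/9368 + 19521/15031)*(-1/320077779) = (820232221/140810408)*(-1/320077779) = -820232221/45070282652723832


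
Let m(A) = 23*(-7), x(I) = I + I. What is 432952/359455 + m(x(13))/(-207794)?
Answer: 90022700143/74692592270 ≈ 1.2052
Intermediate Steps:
x(I) = 2*I
m(A) = -161
432952/359455 + m(x(13))/(-207794) = 432952/359455 - 161/(-207794) = 432952*(1/359455) - 161*(-1/207794) = 432952/359455 + 161/207794 = 90022700143/74692592270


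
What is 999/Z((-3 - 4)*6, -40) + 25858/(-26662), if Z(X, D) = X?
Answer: -4620229/186634 ≈ -24.756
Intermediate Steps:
999/Z((-3 - 4)*6, -40) + 25858/(-26662) = 999/(((-3 - 4)*6)) + 25858/(-26662) = 999/((-7*6)) + 25858*(-1/26662) = 999/(-42) - 12929/13331 = 999*(-1/42) - 12929/13331 = -333/14 - 12929/13331 = -4620229/186634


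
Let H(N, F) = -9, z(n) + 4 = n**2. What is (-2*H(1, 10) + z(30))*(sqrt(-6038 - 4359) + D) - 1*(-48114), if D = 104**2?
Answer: 9933938 + 914*I*sqrt(10397) ≈ 9.9339e+6 + 93197.0*I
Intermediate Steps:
z(n) = -4 + n**2
D = 10816
(-2*H(1, 10) + z(30))*(sqrt(-6038 - 4359) + D) - 1*(-48114) = (-2*(-9) + (-4 + 30**2))*(sqrt(-6038 - 4359) + 10816) - 1*(-48114) = (18 + (-4 + 900))*(sqrt(-10397) + 10816) + 48114 = (18 + 896)*(I*sqrt(10397) + 10816) + 48114 = 914*(10816 + I*sqrt(10397)) + 48114 = (9885824 + 914*I*sqrt(10397)) + 48114 = 9933938 + 914*I*sqrt(10397)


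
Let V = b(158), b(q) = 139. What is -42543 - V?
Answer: -42682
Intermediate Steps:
V = 139
-42543 - V = -42543 - 1*139 = -42543 - 139 = -42682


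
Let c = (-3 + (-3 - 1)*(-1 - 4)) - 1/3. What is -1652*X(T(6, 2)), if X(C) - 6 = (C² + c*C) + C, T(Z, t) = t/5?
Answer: -1638784/75 ≈ -21850.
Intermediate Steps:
c = 50/3 (c = (-3 - 4*(-5)) - 1*⅓ = (-3 + 20) - ⅓ = 17 - ⅓ = 50/3 ≈ 16.667)
T(Z, t) = t/5 (T(Z, t) = t*(⅕) = t/5)
X(C) = 6 + C² + 53*C/3 (X(C) = 6 + ((C² + 50*C/3) + C) = 6 + (C² + 53*C/3) = 6 + C² + 53*C/3)
-1652*X(T(6, 2)) = -1652*(6 + ((⅕)*2)² + 53*((⅕)*2)/3) = -1652*(6 + (⅖)² + (53/3)*(⅖)) = -1652*(6 + 4/25 + 106/15) = -1652*992/75 = -1638784/75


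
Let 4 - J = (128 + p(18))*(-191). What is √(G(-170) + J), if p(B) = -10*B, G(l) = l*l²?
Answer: 12*I*√34187 ≈ 2218.8*I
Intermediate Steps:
G(l) = l³
J = -9928 (J = 4 - (128 - 10*18)*(-191) = 4 - (128 - 180)*(-191) = 4 - (-52)*(-191) = 4 - 1*9932 = 4 - 9932 = -9928)
√(G(-170) + J) = √((-170)³ - 9928) = √(-4913000 - 9928) = √(-4922928) = 12*I*√34187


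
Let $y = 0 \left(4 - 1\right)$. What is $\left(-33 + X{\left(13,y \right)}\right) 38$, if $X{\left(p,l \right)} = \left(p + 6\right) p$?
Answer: $8132$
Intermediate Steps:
$y = 0$ ($y = 0 \cdot 3 = 0$)
$X{\left(p,l \right)} = p \left(6 + p\right)$ ($X{\left(p,l \right)} = \left(6 + p\right) p = p \left(6 + p\right)$)
$\left(-33 + X{\left(13,y \right)}\right) 38 = \left(-33 + 13 \left(6 + 13\right)\right) 38 = \left(-33 + 13 \cdot 19\right) 38 = \left(-33 + 247\right) 38 = 214 \cdot 38 = 8132$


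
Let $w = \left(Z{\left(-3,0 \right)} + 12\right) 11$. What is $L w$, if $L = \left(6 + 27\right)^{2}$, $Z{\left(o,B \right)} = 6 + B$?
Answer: $215622$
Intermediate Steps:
$w = 198$ ($w = \left(\left(6 + 0\right) + 12\right) 11 = \left(6 + 12\right) 11 = 18 \cdot 11 = 198$)
$L = 1089$ ($L = 33^{2} = 1089$)
$L w = 1089 \cdot 198 = 215622$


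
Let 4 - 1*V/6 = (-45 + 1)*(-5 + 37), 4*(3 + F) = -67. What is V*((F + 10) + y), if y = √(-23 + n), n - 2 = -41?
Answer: -82602 + 8472*I*√62 ≈ -82602.0 + 66709.0*I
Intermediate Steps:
F = -79/4 (F = -3 + (¼)*(-67) = -3 - 67/4 = -79/4 ≈ -19.750)
n = -39 (n = 2 - 41 = -39)
V = 8472 (V = 24 - 6*(-45 + 1)*(-5 + 37) = 24 - (-264)*32 = 24 - 6*(-1408) = 24 + 8448 = 8472)
y = I*√62 (y = √(-23 - 39) = √(-62) = I*√62 ≈ 7.874*I)
V*((F + 10) + y) = 8472*((-79/4 + 10) + I*√62) = 8472*(-39/4 + I*√62) = -82602 + 8472*I*√62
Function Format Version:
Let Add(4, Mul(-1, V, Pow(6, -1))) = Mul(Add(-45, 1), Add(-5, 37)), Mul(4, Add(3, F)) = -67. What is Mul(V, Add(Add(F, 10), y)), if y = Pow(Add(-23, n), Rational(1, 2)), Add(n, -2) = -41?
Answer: Add(-82602, Mul(8472, I, Pow(62, Rational(1, 2)))) ≈ Add(-82602., Mul(66709., I))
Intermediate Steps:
F = Rational(-79, 4) (F = Add(-3, Mul(Rational(1, 4), -67)) = Add(-3, Rational(-67, 4)) = Rational(-79, 4) ≈ -19.750)
n = -39 (n = Add(2, -41) = -39)
V = 8472 (V = Add(24, Mul(-6, Mul(Add(-45, 1), Add(-5, 37)))) = Add(24, Mul(-6, Mul(-44, 32))) = Add(24, Mul(-6, -1408)) = Add(24, 8448) = 8472)
y = Mul(I, Pow(62, Rational(1, 2))) (y = Pow(Add(-23, -39), Rational(1, 2)) = Pow(-62, Rational(1, 2)) = Mul(I, Pow(62, Rational(1, 2))) ≈ Mul(7.8740, I))
Mul(V, Add(Add(F, 10), y)) = Mul(8472, Add(Add(Rational(-79, 4), 10), Mul(I, Pow(62, Rational(1, 2))))) = Mul(8472, Add(Rational(-39, 4), Mul(I, Pow(62, Rational(1, 2))))) = Add(-82602, Mul(8472, I, Pow(62, Rational(1, 2))))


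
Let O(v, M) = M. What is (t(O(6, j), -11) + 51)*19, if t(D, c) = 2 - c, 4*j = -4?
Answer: 1216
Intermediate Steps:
j = -1 (j = (¼)*(-4) = -1)
(t(O(6, j), -11) + 51)*19 = ((2 - 1*(-11)) + 51)*19 = ((2 + 11) + 51)*19 = (13 + 51)*19 = 64*19 = 1216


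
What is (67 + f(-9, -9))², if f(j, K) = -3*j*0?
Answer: 4489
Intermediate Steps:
f(j, K) = 0
(67 + f(-9, -9))² = (67 + 0)² = 67² = 4489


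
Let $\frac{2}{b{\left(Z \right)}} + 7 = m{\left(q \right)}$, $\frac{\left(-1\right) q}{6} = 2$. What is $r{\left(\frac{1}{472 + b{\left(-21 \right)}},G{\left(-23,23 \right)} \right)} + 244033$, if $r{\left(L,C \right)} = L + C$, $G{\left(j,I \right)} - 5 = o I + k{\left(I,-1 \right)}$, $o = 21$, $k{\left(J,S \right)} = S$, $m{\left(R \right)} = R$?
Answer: $\frac{2192366339}{8966} \approx 2.4452 \cdot 10^{5}$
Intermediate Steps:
$q = -12$ ($q = \left(-6\right) 2 = -12$)
$G{\left(j,I \right)} = 4 + 21 I$ ($G{\left(j,I \right)} = 5 + \left(21 I - 1\right) = 5 + \left(-1 + 21 I\right) = 4 + 21 I$)
$b{\left(Z \right)} = - \frac{2}{19}$ ($b{\left(Z \right)} = \frac{2}{-7 - 12} = \frac{2}{-19} = 2 \left(- \frac{1}{19}\right) = - \frac{2}{19}$)
$r{\left(L,C \right)} = C + L$
$r{\left(\frac{1}{472 + b{\left(-21 \right)}},G{\left(-23,23 \right)} \right)} + 244033 = \left(\left(4 + 21 \cdot 23\right) + \frac{1}{472 - \frac{2}{19}}\right) + 244033 = \left(\left(4 + 483\right) + \frac{1}{\frac{8966}{19}}\right) + 244033 = \left(487 + \frac{19}{8966}\right) + 244033 = \frac{4366461}{8966} + 244033 = \frac{2192366339}{8966}$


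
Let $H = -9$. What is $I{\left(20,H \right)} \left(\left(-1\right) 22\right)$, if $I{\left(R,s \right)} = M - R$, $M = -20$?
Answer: $880$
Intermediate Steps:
$I{\left(R,s \right)} = -20 - R$
$I{\left(20,H \right)} \left(\left(-1\right) 22\right) = \left(-20 - 20\right) \left(\left(-1\right) 22\right) = \left(-20 - 20\right) \left(-22\right) = \left(-40\right) \left(-22\right) = 880$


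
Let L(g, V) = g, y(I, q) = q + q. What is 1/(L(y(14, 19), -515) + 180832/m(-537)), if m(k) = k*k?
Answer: 288369/11138854 ≈ 0.025889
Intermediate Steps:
y(I, q) = 2*q
m(k) = k²
1/(L(y(14, 19), -515) + 180832/m(-537)) = 1/(2*19 + 180832/((-537)²)) = 1/(38 + 180832/288369) = 1/(11138854/288369) = 288369/11138854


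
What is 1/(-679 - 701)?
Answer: -1/1380 ≈ -0.00072464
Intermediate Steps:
1/(-679 - 701) = 1/(-1380) = -1/1380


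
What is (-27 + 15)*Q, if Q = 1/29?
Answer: -12/29 ≈ -0.41379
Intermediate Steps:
Q = 1/29 ≈ 0.034483
(-27 + 15)*Q = (-27 + 15)*(1/29) = -12*1/29 = -12/29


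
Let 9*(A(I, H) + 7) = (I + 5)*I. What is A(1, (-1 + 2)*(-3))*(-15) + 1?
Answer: 96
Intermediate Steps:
A(I, H) = -7 + I*(5 + I)/9 (A(I, H) = -7 + ((I + 5)*I)/9 = -7 + ((5 + I)*I)/9 = -7 + (I*(5 + I))/9 = -7 + I*(5 + I)/9)
A(1, (-1 + 2)*(-3))*(-15) + 1 = (-7 + (1/9)*1**2 + (5/9)*1)*(-15) + 1 = (-7 + (1/9)*1 + 5/9)*(-15) + 1 = (-7 + 1/9 + 5/9)*(-15) + 1 = -19/3*(-15) + 1 = 95 + 1 = 96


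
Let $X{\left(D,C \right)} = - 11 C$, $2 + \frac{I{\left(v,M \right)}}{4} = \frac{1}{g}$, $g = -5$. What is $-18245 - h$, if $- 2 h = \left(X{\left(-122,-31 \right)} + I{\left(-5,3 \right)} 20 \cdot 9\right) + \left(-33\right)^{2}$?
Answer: $-18322$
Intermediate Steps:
$I{\left(v,M \right)} = - \frac{44}{5}$ ($I{\left(v,M \right)} = -8 + \frac{4}{-5} = -8 + 4 \left(- \frac{1}{5}\right) = -8 - \frac{4}{5} = - \frac{44}{5}$)
$h = 77$ ($h = - \frac{\left(\left(-11\right) \left(-31\right) + \left(- \frac{44}{5}\right) 20 \cdot 9\right) + \left(-33\right)^{2}}{2} = - \frac{\left(341 - 1584\right) + 1089}{2} = - \frac{-1243 + 1089}{2} = \left(- \frac{1}{2}\right) \left(-154\right) = 77$)
$-18245 - h = -18245 - 77 = -18322$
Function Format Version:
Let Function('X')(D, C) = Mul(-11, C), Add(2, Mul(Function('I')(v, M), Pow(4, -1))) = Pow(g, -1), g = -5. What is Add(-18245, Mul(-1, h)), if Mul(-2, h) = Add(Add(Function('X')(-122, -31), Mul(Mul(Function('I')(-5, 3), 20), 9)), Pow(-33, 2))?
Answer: -18322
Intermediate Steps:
Function('I')(v, M) = Rational(-44, 5) (Function('I')(v, M) = Add(-8, Mul(4, Pow(-5, -1))) = Add(-8, Mul(4, Rational(-1, 5))) = Add(-8, Rational(-4, 5)) = Rational(-44, 5))
h = 77 (h = Mul(Rational(-1, 2), Add(Add(Mul(-11, -31), Mul(Mul(Rational(-44, 5), 20), 9)), Pow(-33, 2))) = Mul(Rational(-1, 2), Add(Add(341, Mul(-176, 9)), 1089)) = Mul(Rational(-1, 2), Add(Add(341, -1584), 1089)) = Mul(Rational(-1, 2), Add(-1243, 1089)) = Mul(Rational(-1, 2), -154) = 77)
Add(-18245, Mul(-1, h)) = Add(-18245, Mul(-1, 77)) = Add(-18245, -77) = -18322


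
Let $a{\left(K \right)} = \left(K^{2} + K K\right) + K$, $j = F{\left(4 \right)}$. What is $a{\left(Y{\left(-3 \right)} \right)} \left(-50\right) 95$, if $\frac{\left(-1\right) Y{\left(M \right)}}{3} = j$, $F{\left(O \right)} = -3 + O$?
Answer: $-71250$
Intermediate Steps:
$j = 1$ ($j = -3 + 4 = 1$)
$Y{\left(M \right)} = -3$ ($Y{\left(M \right)} = \left(-3\right) 1 = -3$)
$a{\left(K \right)} = K + 2 K^{2}$ ($a{\left(K \right)} = \left(K^{2} + K^{2}\right) + K = 2 K^{2} + K = K + 2 K^{2}$)
$a{\left(Y{\left(-3 \right)} \right)} \left(-50\right) 95 = - 3 \left(1 + 2 \left(-3\right)\right) \left(-50\right) 95 = - 3 \left(1 - 6\right) \left(-50\right) 95 = \left(-3\right) \left(-5\right) \left(-50\right) 95 = 15 \left(-50\right) 95 = \left(-750\right) 95 = -71250$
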